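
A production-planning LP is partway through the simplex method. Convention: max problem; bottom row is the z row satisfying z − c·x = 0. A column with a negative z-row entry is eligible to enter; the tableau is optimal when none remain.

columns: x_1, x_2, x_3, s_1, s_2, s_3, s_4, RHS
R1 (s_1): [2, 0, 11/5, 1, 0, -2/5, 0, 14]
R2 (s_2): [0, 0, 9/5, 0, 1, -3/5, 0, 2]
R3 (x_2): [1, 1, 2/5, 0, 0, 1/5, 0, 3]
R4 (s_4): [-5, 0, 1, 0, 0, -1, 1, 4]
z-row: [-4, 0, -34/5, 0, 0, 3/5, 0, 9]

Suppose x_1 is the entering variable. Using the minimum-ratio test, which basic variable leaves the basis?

Column x_1 entries and ratios — s_1: 14/2 = 7; s_2: 0 ≤ 0, skip; x_2: 3/1 = 3; s_4: -5 ≤ 0, skip.
Smallest ratio is 3 in the row of x_2, so x_2 leaves.

x_2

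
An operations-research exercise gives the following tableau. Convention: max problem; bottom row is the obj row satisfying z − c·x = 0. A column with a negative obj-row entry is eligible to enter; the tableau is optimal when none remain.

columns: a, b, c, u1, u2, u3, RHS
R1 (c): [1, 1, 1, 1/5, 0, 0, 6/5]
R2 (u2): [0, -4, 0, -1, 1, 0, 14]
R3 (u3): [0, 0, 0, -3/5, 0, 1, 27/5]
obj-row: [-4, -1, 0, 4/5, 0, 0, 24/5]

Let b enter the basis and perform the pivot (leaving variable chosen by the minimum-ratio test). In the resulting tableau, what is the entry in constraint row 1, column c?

Ratio test on column b — row 1: (6/5)/1 = 6/5; row 2: entry -4 ≤ 0; row 3: entry 0 ≤ 0. Minimum is 6/5 at row 1 (c leaves); pivot element 1.
Divide row 1 by 1; eliminate column b from the other rows.
In the new row 1, the c entry is the old entry divided by the pivot: 1/1 = 1.

1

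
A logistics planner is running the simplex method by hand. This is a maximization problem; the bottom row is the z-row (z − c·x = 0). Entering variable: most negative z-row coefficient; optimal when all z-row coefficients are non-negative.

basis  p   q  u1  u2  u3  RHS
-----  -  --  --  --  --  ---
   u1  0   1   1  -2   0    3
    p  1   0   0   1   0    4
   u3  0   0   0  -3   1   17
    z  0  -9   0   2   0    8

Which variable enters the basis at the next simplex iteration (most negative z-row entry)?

q

Negative z-row entries: q: -9.
The most negative is -9 in column q, so q enters.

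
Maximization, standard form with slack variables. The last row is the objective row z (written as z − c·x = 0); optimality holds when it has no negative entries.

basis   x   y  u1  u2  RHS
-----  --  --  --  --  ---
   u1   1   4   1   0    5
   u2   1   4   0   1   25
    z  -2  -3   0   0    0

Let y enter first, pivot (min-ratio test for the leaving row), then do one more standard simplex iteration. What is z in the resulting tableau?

10

Ratio test on column y — row 1: 5/4 = 5/4; row 2: 25/4 = 25/4. Minimum is 5/4 at row 1 (u1 leaves); pivot element 4.
Pivot on row 1; the z-row RHS becomes 0 − (-3)·(5/4) = 15/4.
Next entering variable (most negative z-row entry -5/4): x.
Ratio test on column x — row 1: (5/4)/(1/4) = 5; row 2: entry 0 ≤ 0. Minimum is 5 at row 1 (y leaves); pivot element 1/4.
After the second pivot the z-row RHS is 15/4 − (-5/4)·5 = 10.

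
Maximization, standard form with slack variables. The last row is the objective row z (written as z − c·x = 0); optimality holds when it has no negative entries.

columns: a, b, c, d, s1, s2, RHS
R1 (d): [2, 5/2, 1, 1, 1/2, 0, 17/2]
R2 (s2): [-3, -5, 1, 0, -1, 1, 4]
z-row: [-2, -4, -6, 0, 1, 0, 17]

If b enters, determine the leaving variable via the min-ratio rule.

d

Column b entries and ratios — d: (17/2)/(5/2) = 17/5; s2: -5 ≤ 0, skip.
Smallest ratio is 17/5 in the row of d, so d leaves.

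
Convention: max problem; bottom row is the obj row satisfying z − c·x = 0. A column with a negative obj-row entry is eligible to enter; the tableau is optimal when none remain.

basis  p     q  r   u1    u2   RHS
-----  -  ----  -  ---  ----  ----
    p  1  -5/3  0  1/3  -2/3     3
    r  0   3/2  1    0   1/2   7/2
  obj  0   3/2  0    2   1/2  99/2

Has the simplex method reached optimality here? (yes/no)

Every obj-row coefficient is ≥ 0, so the tableau is optimal.

yes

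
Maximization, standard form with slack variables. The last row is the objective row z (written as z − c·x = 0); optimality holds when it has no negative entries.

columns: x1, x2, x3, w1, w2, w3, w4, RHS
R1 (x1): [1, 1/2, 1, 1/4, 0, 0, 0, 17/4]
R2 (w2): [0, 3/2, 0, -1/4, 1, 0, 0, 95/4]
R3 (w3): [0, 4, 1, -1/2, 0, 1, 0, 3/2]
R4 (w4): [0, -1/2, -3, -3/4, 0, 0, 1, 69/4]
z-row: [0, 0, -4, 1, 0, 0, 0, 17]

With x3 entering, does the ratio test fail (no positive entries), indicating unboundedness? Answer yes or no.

no

Column x3 has positive entries in row(s) 1, 3, so the ratio test bounds it — not unbounded.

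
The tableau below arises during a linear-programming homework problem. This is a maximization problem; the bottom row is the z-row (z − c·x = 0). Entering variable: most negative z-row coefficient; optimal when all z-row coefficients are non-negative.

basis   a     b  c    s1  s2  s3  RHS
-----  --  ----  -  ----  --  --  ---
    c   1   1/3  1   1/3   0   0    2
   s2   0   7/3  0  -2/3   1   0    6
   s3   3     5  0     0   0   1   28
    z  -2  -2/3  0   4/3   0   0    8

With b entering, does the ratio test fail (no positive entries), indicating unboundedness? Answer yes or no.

Column b has positive entries in row(s) 1, 2, 3, so the ratio test bounds it — not unbounded.

no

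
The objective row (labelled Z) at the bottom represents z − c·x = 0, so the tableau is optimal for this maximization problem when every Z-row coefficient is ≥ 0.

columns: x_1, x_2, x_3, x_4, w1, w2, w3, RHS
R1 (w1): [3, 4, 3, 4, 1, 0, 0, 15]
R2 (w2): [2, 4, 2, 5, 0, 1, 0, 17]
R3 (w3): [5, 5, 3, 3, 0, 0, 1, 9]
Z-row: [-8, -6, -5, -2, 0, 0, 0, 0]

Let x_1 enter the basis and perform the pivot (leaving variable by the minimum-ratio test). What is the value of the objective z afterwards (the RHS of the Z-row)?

Ratio test on column x_1 — row 1: 15/3 = 5; row 2: 17/2 = 17/2; row 3: 9/5 = 9/5. Minimum is 9/5 at row 3 (w3 leaves); pivot element 5.
Pivot on row 3; the Z-row RHS becomes 0 − (-8)·(9/5) = 72/5.

72/5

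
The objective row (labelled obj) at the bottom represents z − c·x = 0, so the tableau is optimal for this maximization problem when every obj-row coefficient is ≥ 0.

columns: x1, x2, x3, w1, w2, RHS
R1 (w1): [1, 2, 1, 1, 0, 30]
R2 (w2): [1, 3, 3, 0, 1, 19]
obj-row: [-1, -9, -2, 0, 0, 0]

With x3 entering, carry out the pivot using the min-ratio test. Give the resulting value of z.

Ratio test on column x3 — row 1: 30/1 = 30; row 2: 19/3 = 19/3. Minimum is 19/3 at row 2 (w2 leaves); pivot element 3.
Pivot on row 2; the obj-row RHS becomes 0 − (-2)·(19/3) = 38/3.

38/3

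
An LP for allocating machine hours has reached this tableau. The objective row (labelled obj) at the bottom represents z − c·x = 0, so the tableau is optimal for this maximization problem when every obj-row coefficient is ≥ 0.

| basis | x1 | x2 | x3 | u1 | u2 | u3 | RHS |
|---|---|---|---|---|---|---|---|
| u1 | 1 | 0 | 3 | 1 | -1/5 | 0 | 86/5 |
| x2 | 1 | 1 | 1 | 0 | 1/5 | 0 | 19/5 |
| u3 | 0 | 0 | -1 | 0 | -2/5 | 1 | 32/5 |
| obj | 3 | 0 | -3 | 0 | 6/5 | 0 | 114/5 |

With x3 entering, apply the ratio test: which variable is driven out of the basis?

Column x3 entries and ratios — u1: (86/5)/3 = 86/15; x2: (19/5)/1 = 19/5; u3: -1 ≤ 0, skip.
Smallest ratio is 19/5 in the row of x2, so x2 leaves.

x2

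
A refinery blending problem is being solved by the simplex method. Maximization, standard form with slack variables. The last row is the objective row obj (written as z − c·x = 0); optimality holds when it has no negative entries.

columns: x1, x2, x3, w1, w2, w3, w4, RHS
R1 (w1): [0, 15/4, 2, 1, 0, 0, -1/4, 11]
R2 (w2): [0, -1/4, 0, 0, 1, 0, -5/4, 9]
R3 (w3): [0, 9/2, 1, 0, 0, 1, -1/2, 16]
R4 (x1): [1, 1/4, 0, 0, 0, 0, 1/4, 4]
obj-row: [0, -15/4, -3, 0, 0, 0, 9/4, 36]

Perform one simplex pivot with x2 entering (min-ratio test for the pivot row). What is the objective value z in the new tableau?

Ratio test on column x2 — row 1: 11/(15/4) = 44/15; row 2: entry -1/4 ≤ 0; row 3: 16/(9/2) = 32/9; row 4: 4/(1/4) = 16. Minimum is 44/15 at row 1 (w1 leaves); pivot element 15/4.
Pivot on row 1; the obj-row RHS becomes 36 − (-15/4)·(44/15) = 47.

47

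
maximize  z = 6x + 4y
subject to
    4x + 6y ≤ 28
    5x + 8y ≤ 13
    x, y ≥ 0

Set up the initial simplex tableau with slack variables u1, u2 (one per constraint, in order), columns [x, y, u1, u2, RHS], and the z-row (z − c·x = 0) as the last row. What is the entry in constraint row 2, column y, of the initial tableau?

8

Constraint 2 has coefficient 8 on y.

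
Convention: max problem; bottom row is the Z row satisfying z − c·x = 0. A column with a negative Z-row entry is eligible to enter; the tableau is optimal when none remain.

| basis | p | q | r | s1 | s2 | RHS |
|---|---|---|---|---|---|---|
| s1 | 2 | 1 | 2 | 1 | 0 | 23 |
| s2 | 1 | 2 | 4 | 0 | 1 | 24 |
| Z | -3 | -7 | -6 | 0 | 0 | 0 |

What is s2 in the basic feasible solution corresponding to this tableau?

s2 is basic (row 2); its value is the RHS of that row, 24.

24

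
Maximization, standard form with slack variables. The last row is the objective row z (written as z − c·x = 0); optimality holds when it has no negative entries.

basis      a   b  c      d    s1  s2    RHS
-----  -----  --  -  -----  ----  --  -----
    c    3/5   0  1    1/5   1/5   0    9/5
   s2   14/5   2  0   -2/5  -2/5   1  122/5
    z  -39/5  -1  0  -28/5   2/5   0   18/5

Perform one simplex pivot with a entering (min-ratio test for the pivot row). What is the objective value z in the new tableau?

Ratio test on column a — row 1: (9/5)/(3/5) = 3; row 2: (122/5)/(14/5) = 61/7. Minimum is 3 at row 1 (c leaves); pivot element 3/5.
Pivot on row 1; the z-row RHS becomes 18/5 − (-39/5)·3 = 27.

27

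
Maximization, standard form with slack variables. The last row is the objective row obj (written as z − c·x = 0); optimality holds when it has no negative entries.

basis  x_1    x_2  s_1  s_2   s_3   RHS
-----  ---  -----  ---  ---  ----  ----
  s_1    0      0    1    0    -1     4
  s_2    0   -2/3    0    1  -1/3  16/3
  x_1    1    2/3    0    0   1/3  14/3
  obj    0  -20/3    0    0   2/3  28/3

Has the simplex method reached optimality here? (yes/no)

no

The obj-row has a negative entry -20/3 in column x_2, so it is not optimal.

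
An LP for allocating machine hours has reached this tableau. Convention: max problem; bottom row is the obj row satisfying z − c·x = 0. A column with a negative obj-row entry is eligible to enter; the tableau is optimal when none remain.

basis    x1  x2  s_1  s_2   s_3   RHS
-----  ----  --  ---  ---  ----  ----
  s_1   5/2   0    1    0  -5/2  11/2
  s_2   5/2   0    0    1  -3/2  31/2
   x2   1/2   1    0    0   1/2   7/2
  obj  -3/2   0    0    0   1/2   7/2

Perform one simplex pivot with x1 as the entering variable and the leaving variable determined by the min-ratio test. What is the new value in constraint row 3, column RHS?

Ratio test on column x1 — row 1: (11/2)/(5/2) = 11/5; row 2: (31/2)/(5/2) = 31/5; row 3: (7/2)/(1/2) = 7. Minimum is 11/5 at row 1 (s_1 leaves); pivot element 5/2.
Divide row 1 by 5/2; eliminate column x1 from the other rows.
Row 3 update in column RHS: 7/2 − (1/2)·(11/5) = 12/5.

12/5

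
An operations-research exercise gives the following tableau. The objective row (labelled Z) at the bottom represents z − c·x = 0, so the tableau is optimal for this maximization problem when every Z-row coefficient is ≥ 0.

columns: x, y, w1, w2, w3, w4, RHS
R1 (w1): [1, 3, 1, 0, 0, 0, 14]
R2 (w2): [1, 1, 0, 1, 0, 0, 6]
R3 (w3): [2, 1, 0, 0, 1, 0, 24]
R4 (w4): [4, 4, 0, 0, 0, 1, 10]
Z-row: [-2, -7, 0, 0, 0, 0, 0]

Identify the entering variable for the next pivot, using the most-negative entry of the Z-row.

y

Negative Z-row entries: x: -2, y: -7.
The most negative is -7 in column y, so y enters.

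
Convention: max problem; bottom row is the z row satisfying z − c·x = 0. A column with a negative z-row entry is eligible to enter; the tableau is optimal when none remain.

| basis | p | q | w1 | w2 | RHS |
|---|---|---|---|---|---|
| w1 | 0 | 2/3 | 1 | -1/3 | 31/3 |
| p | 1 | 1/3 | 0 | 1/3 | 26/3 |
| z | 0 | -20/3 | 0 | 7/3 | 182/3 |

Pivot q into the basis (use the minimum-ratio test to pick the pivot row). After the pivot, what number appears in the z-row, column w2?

Ratio test on column q — row 1: (31/3)/(2/3) = 31/2; row 2: (26/3)/(1/3) = 26. Minimum is 31/2 at row 1 (w1 leaves); pivot element 2/3.
Divide row 1 by 2/3; eliminate column q from the other rows.
z-row update in column w2: 7/3 − (-20/3)·(-1/2) = -1.

-1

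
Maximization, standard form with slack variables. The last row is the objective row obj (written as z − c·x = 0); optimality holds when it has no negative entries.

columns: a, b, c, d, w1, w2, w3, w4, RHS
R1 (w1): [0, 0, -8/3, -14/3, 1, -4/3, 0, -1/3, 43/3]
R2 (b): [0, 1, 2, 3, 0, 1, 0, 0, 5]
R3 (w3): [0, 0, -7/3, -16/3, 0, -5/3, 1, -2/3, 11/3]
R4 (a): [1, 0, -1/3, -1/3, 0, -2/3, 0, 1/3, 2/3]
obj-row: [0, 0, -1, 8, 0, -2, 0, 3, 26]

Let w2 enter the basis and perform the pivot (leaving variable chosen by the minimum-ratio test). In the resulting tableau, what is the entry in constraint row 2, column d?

Ratio test on column w2 — row 1: entry -4/3 ≤ 0; row 2: 5/1 = 5; row 3: entry -5/3 ≤ 0; row 4: entry -2/3 ≤ 0. Minimum is 5 at row 2 (b leaves); pivot element 1.
Divide row 2 by 1; eliminate column w2 from the other rows.
In the new row 2, the d entry is the old entry divided by the pivot: 3/1 = 3.

3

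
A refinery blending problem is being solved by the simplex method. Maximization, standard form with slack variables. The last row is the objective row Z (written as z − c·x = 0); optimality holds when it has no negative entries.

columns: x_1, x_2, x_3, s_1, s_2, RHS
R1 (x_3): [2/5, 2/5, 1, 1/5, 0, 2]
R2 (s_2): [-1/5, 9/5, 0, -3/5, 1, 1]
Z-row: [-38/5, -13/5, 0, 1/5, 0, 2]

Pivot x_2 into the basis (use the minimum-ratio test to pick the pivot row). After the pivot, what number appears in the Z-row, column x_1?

Ratio test on column x_2 — row 1: 2/(2/5) = 5; row 2: 1/(9/5) = 5/9. Minimum is 5/9 at row 2 (s_2 leaves); pivot element 9/5.
Divide row 2 by 9/5; eliminate column x_2 from the other rows.
Z-row update in column x_1: -38/5 − (-13/5)·(-1/9) = -71/9.

-71/9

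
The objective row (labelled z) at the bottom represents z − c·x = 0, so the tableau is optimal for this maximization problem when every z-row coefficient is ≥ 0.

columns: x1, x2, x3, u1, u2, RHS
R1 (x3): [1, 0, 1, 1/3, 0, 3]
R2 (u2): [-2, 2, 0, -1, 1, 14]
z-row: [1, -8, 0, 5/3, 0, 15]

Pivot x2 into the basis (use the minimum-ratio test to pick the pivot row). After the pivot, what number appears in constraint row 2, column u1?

Ratio test on column x2 — row 1: entry 0 ≤ 0; row 2: 14/2 = 7. Minimum is 7 at row 2 (u2 leaves); pivot element 2.
Divide row 2 by 2; eliminate column x2 from the other rows.
In the new row 2, the u1 entry is the old entry divided by the pivot: (-1)/2 = -1/2.

-1/2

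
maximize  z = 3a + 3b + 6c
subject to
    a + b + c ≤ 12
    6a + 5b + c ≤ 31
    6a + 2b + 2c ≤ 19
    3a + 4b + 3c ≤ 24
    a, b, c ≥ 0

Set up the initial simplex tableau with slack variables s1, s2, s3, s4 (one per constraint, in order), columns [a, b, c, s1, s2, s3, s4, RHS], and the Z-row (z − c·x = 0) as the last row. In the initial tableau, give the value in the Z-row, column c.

-6

The Z-row carries the negated objective coefficients: the c entry is -6.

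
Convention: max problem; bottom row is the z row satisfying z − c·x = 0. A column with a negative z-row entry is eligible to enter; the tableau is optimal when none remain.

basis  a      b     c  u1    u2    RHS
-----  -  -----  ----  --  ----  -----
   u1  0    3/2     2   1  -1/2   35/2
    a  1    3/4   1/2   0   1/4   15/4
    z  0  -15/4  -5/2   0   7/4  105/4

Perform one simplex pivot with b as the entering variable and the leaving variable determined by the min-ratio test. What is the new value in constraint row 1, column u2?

Ratio test on column b — row 1: (35/2)/(3/2) = 35/3; row 2: (15/4)/(3/4) = 5. Minimum is 5 at row 2 (a leaves); pivot element 3/4.
Divide row 2 by 3/4; eliminate column b from the other rows.
Row 1 update in column u2: -1/2 − (3/2)·(1/3) = -1.

-1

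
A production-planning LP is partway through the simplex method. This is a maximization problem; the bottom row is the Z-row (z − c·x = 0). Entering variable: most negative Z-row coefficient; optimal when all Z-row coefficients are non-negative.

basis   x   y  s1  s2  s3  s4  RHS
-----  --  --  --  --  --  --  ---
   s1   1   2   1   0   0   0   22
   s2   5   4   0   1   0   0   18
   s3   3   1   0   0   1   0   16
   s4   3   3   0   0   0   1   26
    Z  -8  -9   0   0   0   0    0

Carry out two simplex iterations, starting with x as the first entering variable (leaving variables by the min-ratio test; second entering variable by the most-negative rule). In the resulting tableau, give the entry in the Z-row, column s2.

9/4

Ratio test on column x — row 1: 22/1 = 22; row 2: 18/5 = 18/5; row 3: 16/3 = 16/3; row 4: 26/3 = 26/3. Minimum is 18/5 at row 2 (s2 leaves); pivot element 5.
Divide row 2 by 5; eliminate column x from the other rows.
Second iteration: most negative Z-row entry is -13/5 in column y, so y enters.
Ratio test on column y — row 1: (92/5)/(6/5) = 46/3; row 2: (18/5)/(4/5) = 9/2; row 3: entry -7/5 ≤ 0; row 4: (76/5)/(3/5) = 76/3. Minimum is 9/2 at row 2 (x leaves); pivot element 4/5.
Divide row 2 by 4/5; eliminate column y from the other rows.
After both pivots, the entry at the Z-row, column s2 is 9/4.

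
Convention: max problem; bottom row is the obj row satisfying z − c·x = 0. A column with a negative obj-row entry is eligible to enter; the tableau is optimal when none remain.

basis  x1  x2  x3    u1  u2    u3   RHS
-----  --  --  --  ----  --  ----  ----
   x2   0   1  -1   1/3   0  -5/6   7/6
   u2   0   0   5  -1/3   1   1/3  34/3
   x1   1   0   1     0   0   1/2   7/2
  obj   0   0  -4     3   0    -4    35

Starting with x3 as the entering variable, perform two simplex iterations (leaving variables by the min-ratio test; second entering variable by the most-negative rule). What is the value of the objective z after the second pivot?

Ratio test on column x3 — row 1: entry -1 ≤ 0; row 2: (34/3)/5 = 34/15; row 3: (7/2)/1 = 7/2. Minimum is 34/15 at row 2 (u2 leaves); pivot element 5.
Pivot on row 2; the obj-row RHS becomes 35 − (-4)·(34/15) = 661/15.
Next entering variable (most negative obj-row entry -56/15): u3.
Ratio test on column u3 — row 1: entry -23/30 ≤ 0; row 2: (34/15)/(1/15) = 34; row 3: (37/30)/(13/30) = 37/13. Minimum is 37/13 at row 3 (x1 leaves); pivot element 13/30.
After the second pivot the obj-row RHS is 661/15 − (-56/15)·(37/13) = 711/13.

711/13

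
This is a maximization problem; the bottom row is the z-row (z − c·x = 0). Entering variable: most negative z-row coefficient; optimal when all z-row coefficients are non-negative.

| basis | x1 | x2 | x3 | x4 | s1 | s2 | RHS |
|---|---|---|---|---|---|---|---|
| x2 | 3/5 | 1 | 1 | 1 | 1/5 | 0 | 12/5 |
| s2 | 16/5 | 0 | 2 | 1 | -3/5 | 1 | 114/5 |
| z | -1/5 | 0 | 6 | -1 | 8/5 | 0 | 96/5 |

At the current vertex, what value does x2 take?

x2 is basic (row 1); its value is the RHS of that row, 12/5.

12/5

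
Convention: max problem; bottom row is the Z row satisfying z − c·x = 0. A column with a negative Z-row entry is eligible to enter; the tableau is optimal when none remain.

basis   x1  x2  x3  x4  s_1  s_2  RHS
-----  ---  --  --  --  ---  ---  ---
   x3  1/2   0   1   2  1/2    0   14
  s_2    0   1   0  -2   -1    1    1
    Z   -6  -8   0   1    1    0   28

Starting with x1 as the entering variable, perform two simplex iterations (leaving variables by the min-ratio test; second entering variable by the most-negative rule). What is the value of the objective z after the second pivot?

Ratio test on column x1 — row 1: 14/(1/2) = 28; row 2: entry 0 ≤ 0. Minimum is 28 at row 1 (x3 leaves); pivot element 1/2.
Pivot on row 1; the Z-row RHS becomes 28 − (-6)·28 = 196.
Next entering variable (most negative Z-row entry -8): x2.
Ratio test on column x2 — row 1: entry 0 ≤ 0; row 2: 1/1 = 1. Minimum is 1 at row 2 (s_2 leaves); pivot element 1.
After the second pivot the Z-row RHS is 196 − (-8)·1 = 204.

204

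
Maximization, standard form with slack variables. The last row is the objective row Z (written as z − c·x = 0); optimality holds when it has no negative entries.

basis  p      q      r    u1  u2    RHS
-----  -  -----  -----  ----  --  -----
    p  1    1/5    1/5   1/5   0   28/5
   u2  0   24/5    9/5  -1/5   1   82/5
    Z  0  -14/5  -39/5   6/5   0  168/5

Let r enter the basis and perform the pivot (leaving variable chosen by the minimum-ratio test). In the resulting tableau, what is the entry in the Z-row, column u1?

1/3

Ratio test on column r — row 1: (28/5)/(1/5) = 28; row 2: (82/5)/(9/5) = 82/9. Minimum is 82/9 at row 2 (u2 leaves); pivot element 9/5.
Divide row 2 by 9/5; eliminate column r from the other rows.
Z-row update in column u1: 6/5 − (-39/5)·(-1/9) = 1/3.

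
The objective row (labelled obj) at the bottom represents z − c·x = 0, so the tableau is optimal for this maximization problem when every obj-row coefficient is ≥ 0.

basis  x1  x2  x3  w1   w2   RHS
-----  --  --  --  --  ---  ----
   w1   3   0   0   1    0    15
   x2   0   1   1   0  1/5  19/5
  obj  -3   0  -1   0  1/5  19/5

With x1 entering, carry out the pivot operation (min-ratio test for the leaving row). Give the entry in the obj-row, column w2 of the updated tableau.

1/5

Ratio test on column x1 — row 1: 15/3 = 5; row 2: entry 0 ≤ 0. Minimum is 5 at row 1 (w1 leaves); pivot element 3.
Divide row 1 by 3; eliminate column x1 from the other rows.
obj-row update in column w2: 1/5 − (-3)·0 = 1/5.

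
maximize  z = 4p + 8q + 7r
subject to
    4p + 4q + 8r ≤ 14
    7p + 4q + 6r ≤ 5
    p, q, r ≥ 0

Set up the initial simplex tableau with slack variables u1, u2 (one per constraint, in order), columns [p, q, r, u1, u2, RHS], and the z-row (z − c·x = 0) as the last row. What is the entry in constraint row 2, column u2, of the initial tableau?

1

Slack u2 belongs to constraint 2; its column is the unit vector e_2, so the entry in row 2 is 1.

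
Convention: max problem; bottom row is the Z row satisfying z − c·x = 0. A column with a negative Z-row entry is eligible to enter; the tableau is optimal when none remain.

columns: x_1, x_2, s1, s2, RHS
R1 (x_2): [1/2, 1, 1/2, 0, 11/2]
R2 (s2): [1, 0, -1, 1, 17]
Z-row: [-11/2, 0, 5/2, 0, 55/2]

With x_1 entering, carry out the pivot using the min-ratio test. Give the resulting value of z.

88

Ratio test on column x_1 — row 1: (11/2)/(1/2) = 11; row 2: 17/1 = 17. Minimum is 11 at row 1 (x_2 leaves); pivot element 1/2.
Pivot on row 1; the Z-row RHS becomes 55/2 − (-11/2)·11 = 88.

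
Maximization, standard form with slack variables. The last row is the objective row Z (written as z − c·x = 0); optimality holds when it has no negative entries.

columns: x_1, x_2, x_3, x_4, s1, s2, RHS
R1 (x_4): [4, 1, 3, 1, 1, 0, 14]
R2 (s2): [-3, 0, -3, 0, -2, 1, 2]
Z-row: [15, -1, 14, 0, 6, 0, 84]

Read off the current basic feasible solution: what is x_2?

x_2 is not in the basis, so in the current basic feasible solution x_2 = 0.

0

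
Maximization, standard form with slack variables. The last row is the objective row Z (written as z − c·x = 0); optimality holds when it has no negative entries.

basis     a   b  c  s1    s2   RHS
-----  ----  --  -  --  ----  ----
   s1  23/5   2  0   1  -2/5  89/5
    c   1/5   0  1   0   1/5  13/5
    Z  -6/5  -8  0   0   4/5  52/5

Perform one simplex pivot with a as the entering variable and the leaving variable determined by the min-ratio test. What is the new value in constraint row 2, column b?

Ratio test on column a — row 1: (89/5)/(23/5) = 89/23; row 2: (13/5)/(1/5) = 13. Minimum is 89/23 at row 1 (s1 leaves); pivot element 23/5.
Divide row 1 by 23/5; eliminate column a from the other rows.
Row 2 update in column b: 0 − (1/5)·(10/23) = -2/23.

-2/23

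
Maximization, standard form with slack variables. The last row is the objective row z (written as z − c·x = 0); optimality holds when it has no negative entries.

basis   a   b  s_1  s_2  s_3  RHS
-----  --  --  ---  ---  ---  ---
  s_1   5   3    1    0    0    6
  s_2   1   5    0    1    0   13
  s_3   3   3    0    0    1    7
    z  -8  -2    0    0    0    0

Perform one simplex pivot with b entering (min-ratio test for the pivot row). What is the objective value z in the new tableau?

4

Ratio test on column b — row 1: 6/3 = 2; row 2: 13/5 = 13/5; row 3: 7/3 = 7/3. Minimum is 2 at row 1 (s_1 leaves); pivot element 3.
Pivot on row 1; the z-row RHS becomes 0 − (-2)·2 = 4.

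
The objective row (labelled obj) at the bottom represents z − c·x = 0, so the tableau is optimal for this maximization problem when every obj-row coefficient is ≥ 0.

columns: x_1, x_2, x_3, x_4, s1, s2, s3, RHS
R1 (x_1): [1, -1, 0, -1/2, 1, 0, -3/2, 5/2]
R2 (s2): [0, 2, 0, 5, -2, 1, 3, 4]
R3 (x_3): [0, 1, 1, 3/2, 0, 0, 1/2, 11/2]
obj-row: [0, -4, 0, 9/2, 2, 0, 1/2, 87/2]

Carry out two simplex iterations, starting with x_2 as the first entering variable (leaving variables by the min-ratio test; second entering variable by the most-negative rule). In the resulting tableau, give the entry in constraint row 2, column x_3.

1

Ratio test on column x_2 — row 1: entry -1 ≤ 0; row 2: 4/2 = 2; row 3: (11/2)/1 = 11/2. Minimum is 2 at row 2 (s2 leaves); pivot element 2.
Divide row 2 by 2; eliminate column x_2 from the other rows.
Second iteration: most negative obj-row entry is -2 in column s1, so s1 enters.
Ratio test on column s1 — row 1: entry 0 ≤ 0; row 2: entry -1 ≤ 0; row 3: (7/2)/1 = 7/2. Minimum is 7/2 at row 3 (x_3 leaves); pivot element 1.
Divide row 3 by 1; eliminate column s1 from the other rows.
After both pivots, the entry at constraint row 2, column x_3 is 1.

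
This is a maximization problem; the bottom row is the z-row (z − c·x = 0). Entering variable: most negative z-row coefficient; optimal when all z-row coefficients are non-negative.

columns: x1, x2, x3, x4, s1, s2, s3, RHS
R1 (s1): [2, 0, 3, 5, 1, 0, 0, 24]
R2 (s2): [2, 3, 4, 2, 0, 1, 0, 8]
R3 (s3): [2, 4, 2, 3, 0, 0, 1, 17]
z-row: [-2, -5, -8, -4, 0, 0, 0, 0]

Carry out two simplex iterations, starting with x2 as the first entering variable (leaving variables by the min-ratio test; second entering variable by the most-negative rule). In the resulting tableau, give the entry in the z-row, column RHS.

Ratio test on column x2 — row 1: entry 0 ≤ 0; row 2: 8/3 = 8/3; row 3: 17/4 = 17/4. Minimum is 8/3 at row 2 (s2 leaves); pivot element 3.
Divide row 2 by 3; eliminate column x2 from the other rows.
Second iteration: most negative z-row entry is -4/3 in column x3, so x3 enters.
Ratio test on column x3 — row 1: 24/3 = 8; row 2: (8/3)/(4/3) = 2; row 3: entry -10/3 ≤ 0. Minimum is 2 at row 2 (x2 leaves); pivot element 4/3.
Divide row 2 by 4/3; eliminate column x3 from the other rows.
After both pivots, the entry at the z-row, column RHS is 16.

16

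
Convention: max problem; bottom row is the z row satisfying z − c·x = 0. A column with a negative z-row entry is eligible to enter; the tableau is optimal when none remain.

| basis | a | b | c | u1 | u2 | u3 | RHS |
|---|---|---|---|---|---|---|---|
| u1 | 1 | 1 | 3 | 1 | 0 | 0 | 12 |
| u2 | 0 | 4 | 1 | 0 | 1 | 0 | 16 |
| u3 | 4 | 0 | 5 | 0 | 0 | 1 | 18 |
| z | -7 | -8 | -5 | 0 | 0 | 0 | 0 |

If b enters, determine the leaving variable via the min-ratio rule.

Column b entries and ratios — u1: 12/1 = 12; u2: 16/4 = 4; u3: 0 ≤ 0, skip.
Smallest ratio is 4 in the row of u2, so u2 leaves.

u2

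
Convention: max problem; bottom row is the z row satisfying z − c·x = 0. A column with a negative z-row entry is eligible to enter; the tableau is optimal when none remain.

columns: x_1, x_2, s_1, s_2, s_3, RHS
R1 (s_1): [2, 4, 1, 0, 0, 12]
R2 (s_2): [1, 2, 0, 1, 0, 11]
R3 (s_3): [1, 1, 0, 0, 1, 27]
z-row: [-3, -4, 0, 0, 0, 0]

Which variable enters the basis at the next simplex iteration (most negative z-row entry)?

Negative z-row entries: x_1: -3, x_2: -4.
The most negative is -4 in column x_2, so x_2 enters.

x_2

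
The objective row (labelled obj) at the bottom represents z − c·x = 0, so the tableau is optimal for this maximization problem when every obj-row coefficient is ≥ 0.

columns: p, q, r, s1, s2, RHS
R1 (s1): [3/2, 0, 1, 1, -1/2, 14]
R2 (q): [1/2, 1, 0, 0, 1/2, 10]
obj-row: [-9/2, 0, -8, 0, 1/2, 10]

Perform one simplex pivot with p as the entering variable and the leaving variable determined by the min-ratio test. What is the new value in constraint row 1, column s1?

Ratio test on column p — row 1: 14/(3/2) = 28/3; row 2: 10/(1/2) = 20. Minimum is 28/3 at row 1 (s1 leaves); pivot element 3/2.
Divide row 1 by 3/2; eliminate column p from the other rows.
In the new row 1, the s1 entry is the old entry divided by the pivot: 1/(3/2) = 2/3.

2/3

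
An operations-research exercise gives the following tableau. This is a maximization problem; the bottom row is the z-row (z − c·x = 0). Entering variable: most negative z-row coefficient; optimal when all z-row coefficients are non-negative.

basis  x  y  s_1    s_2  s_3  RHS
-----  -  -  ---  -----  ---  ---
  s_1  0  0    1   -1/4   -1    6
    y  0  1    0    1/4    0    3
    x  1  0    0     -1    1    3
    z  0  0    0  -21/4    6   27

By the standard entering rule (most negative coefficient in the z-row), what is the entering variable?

s_2

Negative z-row entries: s_2: -21/4.
The most negative is -21/4 in column s_2, so s_2 enters.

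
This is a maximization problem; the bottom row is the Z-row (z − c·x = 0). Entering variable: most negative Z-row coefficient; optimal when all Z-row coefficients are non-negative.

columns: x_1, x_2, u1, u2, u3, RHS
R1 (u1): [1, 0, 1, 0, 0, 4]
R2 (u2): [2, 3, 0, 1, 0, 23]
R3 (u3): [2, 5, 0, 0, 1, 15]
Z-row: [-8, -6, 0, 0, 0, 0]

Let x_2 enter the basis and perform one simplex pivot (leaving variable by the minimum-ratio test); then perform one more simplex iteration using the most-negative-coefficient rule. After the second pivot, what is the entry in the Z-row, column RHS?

202/5

Ratio test on column x_2 — row 1: entry 0 ≤ 0; row 2: 23/3 = 23/3; row 3: 15/5 = 3. Minimum is 3 at row 3 (u3 leaves); pivot element 5.
Divide row 3 by 5; eliminate column x_2 from the other rows.
Second iteration: most negative Z-row entry is -28/5 in column x_1, so x_1 enters.
Ratio test on column x_1 — row 1: 4/1 = 4; row 2: 14/(4/5) = 35/2; row 3: 3/(2/5) = 15/2. Minimum is 4 at row 1 (u1 leaves); pivot element 1.
Divide row 1 by 1; eliminate column x_1 from the other rows.
After both pivots, the entry at the Z-row, column RHS is 202/5.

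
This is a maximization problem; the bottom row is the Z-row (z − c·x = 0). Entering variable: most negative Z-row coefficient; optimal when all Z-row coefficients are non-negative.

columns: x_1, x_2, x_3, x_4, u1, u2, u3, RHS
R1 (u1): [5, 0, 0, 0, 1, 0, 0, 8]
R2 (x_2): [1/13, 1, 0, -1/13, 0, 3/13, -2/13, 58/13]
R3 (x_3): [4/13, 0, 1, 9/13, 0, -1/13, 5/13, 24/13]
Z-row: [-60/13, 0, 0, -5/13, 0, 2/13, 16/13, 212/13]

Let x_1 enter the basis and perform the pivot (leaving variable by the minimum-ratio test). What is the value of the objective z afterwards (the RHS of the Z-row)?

Ratio test on column x_1 — row 1: 8/5 = 8/5; row 2: (58/13)/(1/13) = 58; row 3: (24/13)/(4/13) = 6. Minimum is 8/5 at row 1 (u1 leaves); pivot element 5.
Pivot on row 1; the Z-row RHS becomes 212/13 − (-60/13)·(8/5) = 308/13.

308/13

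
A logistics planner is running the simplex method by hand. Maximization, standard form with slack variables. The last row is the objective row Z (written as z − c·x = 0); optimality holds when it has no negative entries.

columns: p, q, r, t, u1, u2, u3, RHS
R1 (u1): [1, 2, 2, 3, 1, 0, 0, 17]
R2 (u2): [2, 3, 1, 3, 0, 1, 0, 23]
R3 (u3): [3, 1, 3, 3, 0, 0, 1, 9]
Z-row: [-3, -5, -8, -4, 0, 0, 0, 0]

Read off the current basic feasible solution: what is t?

t is not in the basis, so in the current basic feasible solution t = 0.

0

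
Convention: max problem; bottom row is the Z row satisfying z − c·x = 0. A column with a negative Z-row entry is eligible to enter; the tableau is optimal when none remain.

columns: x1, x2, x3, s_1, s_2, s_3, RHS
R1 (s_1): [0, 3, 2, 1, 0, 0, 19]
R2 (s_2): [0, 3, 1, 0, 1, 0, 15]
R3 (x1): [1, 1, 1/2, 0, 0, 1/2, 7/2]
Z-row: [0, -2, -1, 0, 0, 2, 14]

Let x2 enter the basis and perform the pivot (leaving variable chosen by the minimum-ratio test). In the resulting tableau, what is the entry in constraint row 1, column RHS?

Ratio test on column x2 — row 1: 19/3 = 19/3; row 2: 15/3 = 5; row 3: (7/2)/1 = 7/2. Minimum is 7/2 at row 3 (x1 leaves); pivot element 1.
Divide row 3 by 1; eliminate column x2 from the other rows.
Row 1 update in column RHS: 19 − 3·(7/2) = 17/2.

17/2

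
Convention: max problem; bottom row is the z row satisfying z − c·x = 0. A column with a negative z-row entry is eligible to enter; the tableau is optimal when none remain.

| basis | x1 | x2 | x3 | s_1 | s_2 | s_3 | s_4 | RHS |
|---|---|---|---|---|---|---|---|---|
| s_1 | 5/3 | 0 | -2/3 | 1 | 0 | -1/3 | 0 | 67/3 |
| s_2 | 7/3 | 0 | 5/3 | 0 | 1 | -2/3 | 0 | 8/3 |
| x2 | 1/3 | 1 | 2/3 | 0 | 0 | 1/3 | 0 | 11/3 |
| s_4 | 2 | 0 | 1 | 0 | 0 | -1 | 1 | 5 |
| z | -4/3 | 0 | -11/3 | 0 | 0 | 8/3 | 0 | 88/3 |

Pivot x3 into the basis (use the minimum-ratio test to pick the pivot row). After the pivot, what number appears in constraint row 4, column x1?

3/5

Ratio test on column x3 — row 1: entry -2/3 ≤ 0; row 2: (8/3)/(5/3) = 8/5; row 3: (11/3)/(2/3) = 11/2; row 4: 5/1 = 5. Minimum is 8/5 at row 2 (s_2 leaves); pivot element 5/3.
Divide row 2 by 5/3; eliminate column x3 from the other rows.
Row 4 update in column x1: 2 − 1·(7/5) = 3/5.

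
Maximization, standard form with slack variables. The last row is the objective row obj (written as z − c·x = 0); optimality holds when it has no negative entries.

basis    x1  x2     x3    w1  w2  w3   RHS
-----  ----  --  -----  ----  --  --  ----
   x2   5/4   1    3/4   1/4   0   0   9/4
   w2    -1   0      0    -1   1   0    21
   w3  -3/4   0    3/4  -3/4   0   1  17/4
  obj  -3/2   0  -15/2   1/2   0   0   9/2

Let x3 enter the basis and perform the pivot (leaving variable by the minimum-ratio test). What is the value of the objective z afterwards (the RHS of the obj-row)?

Ratio test on column x3 — row 1: (9/4)/(3/4) = 3; row 2: entry 0 ≤ 0; row 3: (17/4)/(3/4) = 17/3. Minimum is 3 at row 1 (x2 leaves); pivot element 3/4.
Pivot on row 1; the obj-row RHS becomes 9/2 − (-15/2)·3 = 27.

27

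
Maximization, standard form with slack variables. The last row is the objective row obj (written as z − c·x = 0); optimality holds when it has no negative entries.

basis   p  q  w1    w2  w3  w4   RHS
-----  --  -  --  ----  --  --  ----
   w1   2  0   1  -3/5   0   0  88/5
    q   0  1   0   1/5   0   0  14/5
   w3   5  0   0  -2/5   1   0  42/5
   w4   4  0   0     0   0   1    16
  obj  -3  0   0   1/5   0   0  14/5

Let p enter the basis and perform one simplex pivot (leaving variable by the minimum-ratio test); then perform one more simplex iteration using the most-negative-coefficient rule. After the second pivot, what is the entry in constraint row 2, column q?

5

Ratio test on column p — row 1: (88/5)/2 = 44/5; row 2: entry 0 ≤ 0; row 3: (42/5)/5 = 42/25; row 4: 16/4 = 4. Minimum is 42/25 at row 3 (w3 leaves); pivot element 5.
Divide row 3 by 5; eliminate column p from the other rows.
Second iteration: most negative obj-row entry is -1/25 in column w2, so w2 enters.
Ratio test on column w2 — row 1: entry -11/25 ≤ 0; row 2: (14/5)/(1/5) = 14; row 3: entry -2/25 ≤ 0; row 4: (232/25)/(8/25) = 29. Minimum is 14 at row 2 (q leaves); pivot element 1/5.
Divide row 2 by 1/5; eliminate column w2 from the other rows.
After both pivots, the entry at constraint row 2, column q is 5.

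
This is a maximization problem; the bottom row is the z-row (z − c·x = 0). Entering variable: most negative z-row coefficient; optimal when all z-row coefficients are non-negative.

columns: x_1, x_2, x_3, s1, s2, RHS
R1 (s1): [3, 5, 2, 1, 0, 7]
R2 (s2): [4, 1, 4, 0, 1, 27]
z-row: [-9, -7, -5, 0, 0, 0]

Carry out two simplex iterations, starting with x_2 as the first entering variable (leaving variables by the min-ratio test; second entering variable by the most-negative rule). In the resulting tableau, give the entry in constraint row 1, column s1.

1/3

Ratio test on column x_2 — row 1: 7/5 = 7/5; row 2: 27/1 = 27. Minimum is 7/5 at row 1 (s1 leaves); pivot element 5.
Divide row 1 by 5; eliminate column x_2 from the other rows.
Second iteration: most negative z-row entry is -24/5 in column x_1, so x_1 enters.
Ratio test on column x_1 — row 1: (7/5)/(3/5) = 7/3; row 2: (128/5)/(17/5) = 128/17. Minimum is 7/3 at row 1 (x_2 leaves); pivot element 3/5.
Divide row 1 by 3/5; eliminate column x_1 from the other rows.
After both pivots, the entry at constraint row 1, column s1 is 1/3.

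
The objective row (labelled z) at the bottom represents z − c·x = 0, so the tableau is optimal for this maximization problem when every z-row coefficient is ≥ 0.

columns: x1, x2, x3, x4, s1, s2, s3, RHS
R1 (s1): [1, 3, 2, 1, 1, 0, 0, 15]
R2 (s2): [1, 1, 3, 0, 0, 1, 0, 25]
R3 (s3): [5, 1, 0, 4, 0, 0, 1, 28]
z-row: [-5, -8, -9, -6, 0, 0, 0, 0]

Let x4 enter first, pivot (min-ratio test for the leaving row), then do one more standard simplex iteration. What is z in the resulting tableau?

Ratio test on column x4 — row 1: 15/1 = 15; row 2: entry 0 ≤ 0; row 3: 28/4 = 7. Minimum is 7 at row 3 (s3 leaves); pivot element 4.
Pivot on row 3; the z-row RHS becomes 0 − (-6)·7 = 42.
Next entering variable (most negative z-row entry -9): x3.
Ratio test on column x3 — row 1: 8/2 = 4; row 2: 25/3 = 25/3; row 3: entry 0 ≤ 0. Minimum is 4 at row 1 (s1 leaves); pivot element 2.
After the second pivot the z-row RHS is 42 − (-9)·4 = 78.

78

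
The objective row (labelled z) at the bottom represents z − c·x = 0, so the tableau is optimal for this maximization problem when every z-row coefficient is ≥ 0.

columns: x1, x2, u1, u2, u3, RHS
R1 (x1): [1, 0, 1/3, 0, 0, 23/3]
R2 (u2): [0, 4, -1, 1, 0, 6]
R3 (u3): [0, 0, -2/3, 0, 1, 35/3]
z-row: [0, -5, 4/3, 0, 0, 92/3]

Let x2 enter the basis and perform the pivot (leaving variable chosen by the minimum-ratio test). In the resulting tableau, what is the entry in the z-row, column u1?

Ratio test on column x2 — row 1: entry 0 ≤ 0; row 2: 6/4 = 3/2; row 3: entry 0 ≤ 0. Minimum is 3/2 at row 2 (u2 leaves); pivot element 4.
Divide row 2 by 4; eliminate column x2 from the other rows.
z-row update in column u1: 4/3 − (-5)·(-1/4) = 1/12.

1/12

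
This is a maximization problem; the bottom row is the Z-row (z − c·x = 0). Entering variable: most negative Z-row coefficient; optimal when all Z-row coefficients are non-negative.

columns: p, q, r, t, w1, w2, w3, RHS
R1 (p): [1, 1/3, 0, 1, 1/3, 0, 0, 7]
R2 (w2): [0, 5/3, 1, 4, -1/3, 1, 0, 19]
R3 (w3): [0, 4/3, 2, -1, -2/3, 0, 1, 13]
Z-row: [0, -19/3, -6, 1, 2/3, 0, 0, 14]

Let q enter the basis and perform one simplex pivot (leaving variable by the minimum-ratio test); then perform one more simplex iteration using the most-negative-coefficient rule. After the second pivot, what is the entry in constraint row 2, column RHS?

Ratio test on column q — row 1: 7/(1/3) = 21; row 2: 19/(5/3) = 57/5; row 3: 13/(4/3) = 39/4. Minimum is 39/4 at row 3 (w3 leaves); pivot element 4/3.
Divide row 3 by 4/3; eliminate column q from the other rows.
Second iteration: most negative Z-row entry is -15/4 in column t, so t enters.
Ratio test on column t — row 1: (15/4)/(5/4) = 3; row 2: (11/4)/(21/4) = 11/21; row 3: entry -3/4 ≤ 0. Minimum is 11/21 at row 2 (w2 leaves); pivot element 21/4.
Divide row 2 by 21/4; eliminate column t from the other rows.
After both pivots, the entry at constraint row 2, column RHS is 11/21.

11/21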